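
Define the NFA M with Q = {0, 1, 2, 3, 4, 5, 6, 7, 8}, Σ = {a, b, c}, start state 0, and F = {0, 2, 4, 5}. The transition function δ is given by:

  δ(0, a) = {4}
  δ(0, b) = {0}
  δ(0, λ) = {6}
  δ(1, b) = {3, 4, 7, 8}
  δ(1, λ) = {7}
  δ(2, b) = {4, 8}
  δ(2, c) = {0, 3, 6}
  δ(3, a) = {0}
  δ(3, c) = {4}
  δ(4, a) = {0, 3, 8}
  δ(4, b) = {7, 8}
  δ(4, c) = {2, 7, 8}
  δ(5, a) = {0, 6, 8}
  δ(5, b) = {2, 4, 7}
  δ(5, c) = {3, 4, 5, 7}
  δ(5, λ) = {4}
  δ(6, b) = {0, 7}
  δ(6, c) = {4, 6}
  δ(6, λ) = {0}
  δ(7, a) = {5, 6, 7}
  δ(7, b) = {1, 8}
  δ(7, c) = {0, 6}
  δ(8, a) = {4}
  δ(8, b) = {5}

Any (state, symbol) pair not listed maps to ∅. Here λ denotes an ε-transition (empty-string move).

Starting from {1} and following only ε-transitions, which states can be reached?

Begin with {1}.
ε-move 1 → 7; add 7.

{1, 7}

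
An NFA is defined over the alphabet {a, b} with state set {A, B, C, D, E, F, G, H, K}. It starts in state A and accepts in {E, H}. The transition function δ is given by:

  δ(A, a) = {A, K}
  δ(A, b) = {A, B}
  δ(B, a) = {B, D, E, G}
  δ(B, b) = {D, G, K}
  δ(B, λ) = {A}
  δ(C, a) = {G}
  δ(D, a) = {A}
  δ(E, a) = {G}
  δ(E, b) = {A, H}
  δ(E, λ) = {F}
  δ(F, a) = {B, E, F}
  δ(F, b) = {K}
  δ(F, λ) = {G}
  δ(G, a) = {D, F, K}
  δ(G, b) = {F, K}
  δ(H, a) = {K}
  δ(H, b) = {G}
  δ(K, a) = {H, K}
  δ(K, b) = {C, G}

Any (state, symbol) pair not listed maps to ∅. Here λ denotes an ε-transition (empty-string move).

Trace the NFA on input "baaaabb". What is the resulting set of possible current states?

Start in {A}.
Read 'b': A→{A, B}; now {A, B}.
Read 'a': A→{A, K}, B→{B, D, E, G}; union {A, B, D, E, G, K}; ε-closure = {A, B, D, E, F, G, K}.
Read 'a': A→{A, K}, B→{B, D, E, G}, D→{A}, E→{G}, F→{B, E, F}, G→{D, F, K}, K→{H, K}; now {A, B, D, E, F, G, H, K}.
Read 'a': A→{A, K}, B→{B, D, E, G}, D→{A}, E→{G}, F→{B, E, F}, G→{D, F, K}, H→{K}, K→{H, K}; now {A, B, D, E, F, G, H, K}.
Read 'a': A→{A, K}, B→{B, D, E, G}, D→{A}, E→{G}, F→{B, E, F}, G→{D, F, K}, H→{K}, K→{H, K}; now {A, B, D, E, F, G, H, K}.
Read 'b': A→{A, B}, B→{D, G, K}, D→∅, E→{A, H}, F→{K}, G→{F, K}, H→{G}, K→{C, G}; now {A, B, C, D, F, G, H, K}.
Read 'b': A→{A, B}, B→{D, G, K}, C→∅, D→∅, F→{K}, G→{F, K}, H→{G}, K→{C, G}; now {A, B, C, D, F, G, K}.

{A, B, C, D, F, G, K}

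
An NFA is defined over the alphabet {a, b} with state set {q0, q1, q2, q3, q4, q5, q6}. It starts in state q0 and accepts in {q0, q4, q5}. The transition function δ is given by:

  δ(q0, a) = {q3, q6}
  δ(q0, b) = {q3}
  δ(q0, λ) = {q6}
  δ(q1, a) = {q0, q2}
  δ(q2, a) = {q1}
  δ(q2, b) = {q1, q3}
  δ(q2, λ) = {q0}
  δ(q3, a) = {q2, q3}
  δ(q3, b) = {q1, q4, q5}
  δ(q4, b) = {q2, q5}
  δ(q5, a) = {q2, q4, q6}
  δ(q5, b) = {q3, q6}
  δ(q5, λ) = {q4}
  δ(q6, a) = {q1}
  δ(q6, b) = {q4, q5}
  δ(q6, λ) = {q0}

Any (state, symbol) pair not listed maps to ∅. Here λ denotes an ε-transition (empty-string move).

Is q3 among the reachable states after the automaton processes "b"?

Start: ε-closure({q0}) = {q0, q6}.
Read 'b': {q0, q6} → {q3, q4, q5}.
State q3 is in {q3, q4, q5}.

Yes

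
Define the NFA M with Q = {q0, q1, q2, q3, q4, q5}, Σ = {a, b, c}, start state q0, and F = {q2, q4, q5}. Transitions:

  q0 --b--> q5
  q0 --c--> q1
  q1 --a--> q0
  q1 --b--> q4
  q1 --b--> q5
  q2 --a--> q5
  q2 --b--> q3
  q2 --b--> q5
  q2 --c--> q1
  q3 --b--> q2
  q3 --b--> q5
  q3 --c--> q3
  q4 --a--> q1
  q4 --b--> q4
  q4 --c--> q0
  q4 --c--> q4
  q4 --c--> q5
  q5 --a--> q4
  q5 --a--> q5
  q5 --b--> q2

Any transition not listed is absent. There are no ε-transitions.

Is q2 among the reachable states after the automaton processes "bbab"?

Yes

Start in {q0}.
Read 'b': q0→{q5}; now {q5}.
Read 'b': q5→{q2}; now {q2}.
Read 'a': q2→{q5}; now {q5}.
Read 'b': q5→{q2}; now {q2}.
State q2 is in {q2}.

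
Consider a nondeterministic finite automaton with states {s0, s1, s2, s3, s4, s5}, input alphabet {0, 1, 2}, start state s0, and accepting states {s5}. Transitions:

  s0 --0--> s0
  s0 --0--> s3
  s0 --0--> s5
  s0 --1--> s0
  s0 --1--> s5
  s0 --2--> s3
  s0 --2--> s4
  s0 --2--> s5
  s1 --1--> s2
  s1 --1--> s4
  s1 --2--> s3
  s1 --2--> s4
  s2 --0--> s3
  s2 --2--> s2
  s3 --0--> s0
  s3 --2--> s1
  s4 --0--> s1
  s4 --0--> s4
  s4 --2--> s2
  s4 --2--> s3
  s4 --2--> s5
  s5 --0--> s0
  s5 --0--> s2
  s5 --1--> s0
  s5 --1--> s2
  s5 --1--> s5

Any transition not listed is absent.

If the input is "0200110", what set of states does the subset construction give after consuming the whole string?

{s0, s2, s3, s5}

Start in {s0}.
Read '0': {s0} → {s0, s3, s5}.
Read '2': {s0, s3, s5} → {s1, s3, s4, s5}.
Read '0': {s1, s3, s4, s5} → {s0, s1, s2, s4}.
Read '0': {s0, s1, s2, s4} → {s0, s1, s3, s4, s5}.
Read '1': {s0, s1, s3, s4, s5} → {s0, s2, s4, s5}.
Read '1': {s0, s2, s4, s5} → {s0, s2, s5}.
Read '0': {s0, s2, s5} → {s0, s2, s3, s5}.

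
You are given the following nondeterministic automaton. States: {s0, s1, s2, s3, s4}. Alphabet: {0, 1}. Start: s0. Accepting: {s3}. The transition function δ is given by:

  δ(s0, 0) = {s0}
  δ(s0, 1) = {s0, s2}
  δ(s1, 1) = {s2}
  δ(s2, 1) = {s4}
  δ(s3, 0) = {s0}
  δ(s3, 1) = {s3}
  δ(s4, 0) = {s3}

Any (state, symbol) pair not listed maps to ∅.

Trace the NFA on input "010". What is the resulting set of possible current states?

{s0}

Start in {s0}.
Read '0': s0→{s0}; now {s0}.
Read '1': s0→{s0, s2}; now {s0, s2}.
Read '0': s0→{s0}, s2→∅; now {s0}.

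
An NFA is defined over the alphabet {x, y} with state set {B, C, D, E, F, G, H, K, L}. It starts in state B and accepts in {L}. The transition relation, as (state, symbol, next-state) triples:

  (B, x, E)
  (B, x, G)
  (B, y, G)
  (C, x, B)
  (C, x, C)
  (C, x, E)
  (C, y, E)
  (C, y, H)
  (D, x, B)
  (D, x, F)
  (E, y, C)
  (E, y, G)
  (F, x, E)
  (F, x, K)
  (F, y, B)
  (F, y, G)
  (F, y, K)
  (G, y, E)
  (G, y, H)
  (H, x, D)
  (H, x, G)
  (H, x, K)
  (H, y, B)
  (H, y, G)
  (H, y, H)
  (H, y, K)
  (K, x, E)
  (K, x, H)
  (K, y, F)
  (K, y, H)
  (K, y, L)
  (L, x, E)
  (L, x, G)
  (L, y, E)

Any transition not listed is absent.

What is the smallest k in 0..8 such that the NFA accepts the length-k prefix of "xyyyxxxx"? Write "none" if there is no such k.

4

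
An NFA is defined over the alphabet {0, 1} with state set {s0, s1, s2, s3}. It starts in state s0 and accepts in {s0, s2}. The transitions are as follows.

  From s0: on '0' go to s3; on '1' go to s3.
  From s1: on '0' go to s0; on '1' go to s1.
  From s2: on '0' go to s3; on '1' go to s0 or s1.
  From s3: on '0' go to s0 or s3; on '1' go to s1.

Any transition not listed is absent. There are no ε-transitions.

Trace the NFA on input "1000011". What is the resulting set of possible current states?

{s1}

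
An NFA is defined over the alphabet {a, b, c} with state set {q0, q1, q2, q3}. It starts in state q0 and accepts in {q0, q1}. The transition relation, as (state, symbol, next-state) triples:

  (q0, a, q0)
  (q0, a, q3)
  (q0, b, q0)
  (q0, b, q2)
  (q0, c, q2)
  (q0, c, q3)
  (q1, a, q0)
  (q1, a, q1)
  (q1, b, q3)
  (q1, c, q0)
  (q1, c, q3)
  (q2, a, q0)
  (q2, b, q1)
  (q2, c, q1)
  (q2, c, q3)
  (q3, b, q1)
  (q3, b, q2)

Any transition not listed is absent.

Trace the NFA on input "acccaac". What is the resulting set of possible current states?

{q2, q3}

Start in {q0}.
Read 'a': q0→{q0, q3}; now {q0, q3}.
Read 'c': q0→{q2, q3}, q3→∅; now {q2, q3}.
Read 'c': q2→{q1, q3}, q3→∅; now {q1, q3}.
Read 'c': q1→{q0, q3}, q3→∅; now {q0, q3}.
Read 'a': q0→{q0, q3}, q3→∅; now {q0, q3}.
Read 'a': q0→{q0, q3}, q3→∅; now {q0, q3}.
Read 'c': q0→{q2, q3}, q3→∅; now {q2, q3}.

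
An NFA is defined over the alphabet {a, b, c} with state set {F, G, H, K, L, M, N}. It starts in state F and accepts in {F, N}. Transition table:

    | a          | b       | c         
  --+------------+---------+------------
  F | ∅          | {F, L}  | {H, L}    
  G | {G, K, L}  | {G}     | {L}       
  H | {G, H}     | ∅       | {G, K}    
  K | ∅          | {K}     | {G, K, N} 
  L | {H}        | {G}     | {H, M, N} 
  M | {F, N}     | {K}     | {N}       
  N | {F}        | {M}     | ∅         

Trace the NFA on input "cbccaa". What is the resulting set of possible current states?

Start in {F}.
Read 'c': {F} → {H, L}.
Read 'b': {H, L} → {G}.
Read 'c': {G} → {L}.
Read 'c': {L} → {H, M, N}.
Read 'a': {H, M, N} → {F, G, H, N}.
Read 'a': {F, G, H, N} → {F, G, H, K, L}.

{F, G, H, K, L}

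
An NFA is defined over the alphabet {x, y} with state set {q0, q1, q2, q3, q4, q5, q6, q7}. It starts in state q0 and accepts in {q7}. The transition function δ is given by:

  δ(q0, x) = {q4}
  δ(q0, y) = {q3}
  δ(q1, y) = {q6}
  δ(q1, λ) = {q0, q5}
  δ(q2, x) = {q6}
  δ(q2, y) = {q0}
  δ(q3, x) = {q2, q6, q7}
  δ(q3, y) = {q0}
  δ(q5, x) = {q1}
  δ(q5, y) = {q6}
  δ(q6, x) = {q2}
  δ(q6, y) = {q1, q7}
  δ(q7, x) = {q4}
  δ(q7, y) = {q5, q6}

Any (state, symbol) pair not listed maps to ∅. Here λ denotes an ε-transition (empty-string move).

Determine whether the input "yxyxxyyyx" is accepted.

Start in {q0}.
Read 'y': {q0} → {q3}.
Read 'x': {q3} → {q2, q6, q7}.
Read 'y': {q2, q6, q7} → {q0, q1, q5, q6, q7}.
Read 'x': {q0, q1, q5, q6, q7} → {q0, q1, q2, q4, q5}.
Read 'x': {q0, q1, q2, q4, q5} → {q0, q1, q4, q5, q6}.
Read 'y': {q0, q1, q4, q5, q6} → {q0, q1, q3, q5, q6, q7}.
Read 'y': {q0, q1, q3, q5, q6, q7} → {q0, q1, q3, q5, q6, q7}.
Read 'y': {q0, q1, q3, q5, q6, q7} → {q0, q1, q3, q5, q6, q7}.
Read 'x': {q0, q1, q3, q5, q6, q7} → {q0, q1, q2, q4, q5, q6, q7}.
The final set {q0, q1, q2, q4, q5, q6, q7} contains the accepting state q7.

Yes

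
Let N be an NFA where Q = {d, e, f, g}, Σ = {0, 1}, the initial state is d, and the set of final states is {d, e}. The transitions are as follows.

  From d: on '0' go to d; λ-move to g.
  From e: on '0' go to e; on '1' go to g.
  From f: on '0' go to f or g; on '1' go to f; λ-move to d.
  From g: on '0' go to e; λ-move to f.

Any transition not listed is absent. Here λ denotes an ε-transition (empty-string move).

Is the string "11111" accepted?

Start: ε-closure({d}) = {d, f, g}.
Read '1': {d, f, g} → {d, f, g}.
Read '1': {d, f, g} → {d, f, g}.
Read '1': {d, f, g} → {d, f, g}.
Read '1': {d, f, g} → {d, f, g}.
Read '1': {d, f, g} → {d, f, g}.
The final set {d, f, g} contains the accepting state d.

Yes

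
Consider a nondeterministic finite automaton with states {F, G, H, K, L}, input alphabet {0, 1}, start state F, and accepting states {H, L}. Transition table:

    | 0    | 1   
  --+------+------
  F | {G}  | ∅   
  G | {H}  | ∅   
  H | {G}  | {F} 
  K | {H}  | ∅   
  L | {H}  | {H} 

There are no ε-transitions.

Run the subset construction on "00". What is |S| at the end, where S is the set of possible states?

Start in {F}.
Read '0': F→{G}; now {G}.
Read '0': G→{H}; now {H}.
That set has 1 state.

1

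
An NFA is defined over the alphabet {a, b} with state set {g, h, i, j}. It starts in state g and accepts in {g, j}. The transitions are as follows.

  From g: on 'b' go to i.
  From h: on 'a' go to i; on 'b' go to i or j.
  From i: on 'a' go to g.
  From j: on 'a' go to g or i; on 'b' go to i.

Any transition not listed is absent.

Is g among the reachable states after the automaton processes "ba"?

Yes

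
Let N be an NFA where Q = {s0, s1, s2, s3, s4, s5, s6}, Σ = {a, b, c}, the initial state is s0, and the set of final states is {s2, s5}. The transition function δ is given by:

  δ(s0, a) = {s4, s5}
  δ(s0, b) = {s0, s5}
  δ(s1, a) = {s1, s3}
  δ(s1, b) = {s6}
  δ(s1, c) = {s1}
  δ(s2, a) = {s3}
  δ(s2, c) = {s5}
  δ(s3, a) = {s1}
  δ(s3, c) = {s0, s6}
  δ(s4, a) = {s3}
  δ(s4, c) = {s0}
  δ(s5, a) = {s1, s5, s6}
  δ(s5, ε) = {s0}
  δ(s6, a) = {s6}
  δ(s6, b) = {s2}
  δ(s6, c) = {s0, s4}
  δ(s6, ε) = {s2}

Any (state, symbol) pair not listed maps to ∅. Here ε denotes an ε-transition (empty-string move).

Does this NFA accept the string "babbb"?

Yes

Start in {s0}.
Read 'b': s0→{s0, s5}; now {s0, s5}.
Read 'a': s0→{s4, s5}, s5→{s1, s5, s6}; union {s1, s4, s5, s6}; ε-closure = {s0, s1, s2, s4, s5, s6}.
Read 'b': s0→{s0, s5}, s1→{s6}, s2→∅, s4→∅, s5→∅, s6→{s2}; now {s0, s2, s5, s6}.
Read 'b': s0→{s0, s5}, s2→∅, s5→∅, s6→{s2}; now {s0, s2, s5}.
Read 'b': s0→{s0, s5}, s2→∅, s5→∅; now {s0, s5}.
The final set {s0, s5} contains the accepting state s5.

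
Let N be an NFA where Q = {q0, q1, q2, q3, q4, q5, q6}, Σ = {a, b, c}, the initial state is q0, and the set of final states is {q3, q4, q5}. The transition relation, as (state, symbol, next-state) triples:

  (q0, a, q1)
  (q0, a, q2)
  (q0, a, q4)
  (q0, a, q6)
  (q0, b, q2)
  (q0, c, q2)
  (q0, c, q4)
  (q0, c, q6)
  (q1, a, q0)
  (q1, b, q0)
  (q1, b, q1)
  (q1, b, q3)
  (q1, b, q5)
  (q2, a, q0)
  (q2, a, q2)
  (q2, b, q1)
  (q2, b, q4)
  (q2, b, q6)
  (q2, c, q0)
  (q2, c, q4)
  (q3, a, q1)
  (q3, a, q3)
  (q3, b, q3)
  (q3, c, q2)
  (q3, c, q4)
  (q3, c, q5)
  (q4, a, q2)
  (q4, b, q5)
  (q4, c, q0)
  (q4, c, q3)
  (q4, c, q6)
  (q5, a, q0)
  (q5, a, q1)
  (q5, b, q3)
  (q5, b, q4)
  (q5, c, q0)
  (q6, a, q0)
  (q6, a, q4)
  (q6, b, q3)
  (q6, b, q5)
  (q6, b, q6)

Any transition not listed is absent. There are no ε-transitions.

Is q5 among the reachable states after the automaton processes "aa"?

No

Start in {q0}.
Read 'a': q0→{q1, q2, q4, q6}; now {q1, q2, q4, q6}.
Read 'a': q1→{q0}, q2→{q0, q2}, q4→{q2}, q6→{q0, q4}; now {q0, q2, q4}.
State q5 is not in {q0, q2, q4}.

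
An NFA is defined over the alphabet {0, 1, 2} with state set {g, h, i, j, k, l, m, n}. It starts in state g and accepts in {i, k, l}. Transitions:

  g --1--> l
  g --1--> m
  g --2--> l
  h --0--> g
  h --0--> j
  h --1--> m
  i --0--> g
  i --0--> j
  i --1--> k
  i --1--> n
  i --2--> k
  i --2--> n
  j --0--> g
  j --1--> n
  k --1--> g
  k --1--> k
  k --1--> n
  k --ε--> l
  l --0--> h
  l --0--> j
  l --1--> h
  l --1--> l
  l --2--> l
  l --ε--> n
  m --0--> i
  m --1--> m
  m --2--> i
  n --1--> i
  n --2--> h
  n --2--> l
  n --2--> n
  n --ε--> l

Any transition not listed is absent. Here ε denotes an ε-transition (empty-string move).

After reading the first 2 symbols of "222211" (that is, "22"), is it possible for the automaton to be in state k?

No

Start in {g}.
Read '2': g→{l}; union {l}; ε-closure = {l, n}.
Read '2': l→{l}, n→{h, l, n}; now {h, l, n}.
State k is not in {h, l, n}.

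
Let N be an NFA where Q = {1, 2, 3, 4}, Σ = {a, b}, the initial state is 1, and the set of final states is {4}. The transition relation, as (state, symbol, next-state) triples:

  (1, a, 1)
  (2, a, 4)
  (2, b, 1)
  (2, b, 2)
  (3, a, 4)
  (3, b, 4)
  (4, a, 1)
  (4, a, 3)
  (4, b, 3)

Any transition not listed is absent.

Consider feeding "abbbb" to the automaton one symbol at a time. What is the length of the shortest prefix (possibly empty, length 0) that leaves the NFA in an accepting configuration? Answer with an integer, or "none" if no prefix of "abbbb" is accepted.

none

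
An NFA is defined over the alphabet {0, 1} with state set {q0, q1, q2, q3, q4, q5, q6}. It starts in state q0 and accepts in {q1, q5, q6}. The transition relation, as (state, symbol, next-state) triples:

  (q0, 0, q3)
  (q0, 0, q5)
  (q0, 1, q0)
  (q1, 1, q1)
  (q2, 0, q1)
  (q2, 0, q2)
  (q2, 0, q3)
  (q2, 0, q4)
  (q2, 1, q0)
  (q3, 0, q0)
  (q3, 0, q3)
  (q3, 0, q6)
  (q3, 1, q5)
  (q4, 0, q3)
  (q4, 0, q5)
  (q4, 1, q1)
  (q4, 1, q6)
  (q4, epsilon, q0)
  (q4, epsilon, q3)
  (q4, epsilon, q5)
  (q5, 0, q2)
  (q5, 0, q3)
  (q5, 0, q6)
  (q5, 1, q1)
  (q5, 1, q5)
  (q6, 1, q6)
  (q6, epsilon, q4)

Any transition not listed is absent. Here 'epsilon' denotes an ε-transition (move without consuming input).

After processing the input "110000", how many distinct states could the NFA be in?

7

Start in {q0}.
Read '1': q0→{q0}; now {q0}.
Read '1': q0→{q0}; now {q0}.
Read '0': q0→{q3, q5}; now {q3, q5}.
Read '0': q3→{q0, q3, q6}, q5→{q2, q3, q6}; union {q0, q2, q3, q6}; ε-closure = {q0, q2, q3, q4, q5, q6}.
Read '0': q0→{q3, q5}, q2→{q1, q2, q3, q4}, q3→{q0, q3, q6}, q4→{q3, q5}, q5→{q2, q3, q6}, q6→∅; now {q0, q1, q2, q3, q4, q5, q6}.
Read '0': q0→{q3, q5}, q1→∅, q2→{q1, q2, q3, q4}, q3→{q0, q3, q6}, q4→{q3, q5}, q5→{q2, q3, q6}, q6→∅; now {q0, q1, q2, q3, q4, q5, q6}.
That set has 7 states.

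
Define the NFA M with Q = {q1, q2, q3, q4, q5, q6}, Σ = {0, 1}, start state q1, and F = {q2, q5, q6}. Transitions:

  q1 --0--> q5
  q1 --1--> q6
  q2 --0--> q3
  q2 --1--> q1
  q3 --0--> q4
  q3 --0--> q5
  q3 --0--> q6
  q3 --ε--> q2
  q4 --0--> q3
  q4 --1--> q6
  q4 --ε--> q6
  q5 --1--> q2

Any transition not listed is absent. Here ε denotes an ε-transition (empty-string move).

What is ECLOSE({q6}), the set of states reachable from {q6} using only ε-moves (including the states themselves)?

Begin with {q6}.
No ε-moves leave this set, so the closure equals the set itself.

{q6}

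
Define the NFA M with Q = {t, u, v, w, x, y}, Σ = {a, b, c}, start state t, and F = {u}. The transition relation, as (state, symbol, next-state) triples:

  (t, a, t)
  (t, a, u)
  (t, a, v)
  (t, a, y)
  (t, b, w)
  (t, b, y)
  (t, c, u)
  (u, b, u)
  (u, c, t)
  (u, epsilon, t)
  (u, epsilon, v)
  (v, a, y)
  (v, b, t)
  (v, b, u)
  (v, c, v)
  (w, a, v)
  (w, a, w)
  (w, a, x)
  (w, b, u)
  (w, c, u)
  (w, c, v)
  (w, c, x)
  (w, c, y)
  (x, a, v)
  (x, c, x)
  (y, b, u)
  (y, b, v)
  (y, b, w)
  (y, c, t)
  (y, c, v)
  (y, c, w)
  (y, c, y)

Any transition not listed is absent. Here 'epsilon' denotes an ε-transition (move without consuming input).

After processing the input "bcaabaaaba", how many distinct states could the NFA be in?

Start in {t}.
Read 'b': t→{w, y}; now {w, y}.
Read 'c': w→{u, v, x, y}, y→{t, v, w, y}; now {t, u, v, w, x, y}.
Read 'a': t→{t, u, v, y}, u→∅, v→{y}, w→{v, w, x}, x→{v}, y→∅; now {t, u, v, w, x, y}.
Read 'a': t→{t, u, v, y}, u→∅, v→{y}, w→{v, w, x}, x→{v}, y→∅; now {t, u, v, w, x, y}.
Read 'b': t→{w, y}, u→{u}, v→{t, u}, w→{u}, x→∅, y→{u, v, w}; now {t, u, v, w, y}.
Read 'a': t→{t, u, v, y}, u→∅, v→{y}, w→{v, w, x}, y→∅; now {t, u, v, w, x, y}.
Read 'a': t→{t, u, v, y}, u→∅, v→{y}, w→{v, w, x}, x→{v}, y→∅; now {t, u, v, w, x, y}.
Read 'a': t→{t, u, v, y}, u→∅, v→{y}, w→{v, w, x}, x→{v}, y→∅; now {t, u, v, w, x, y}.
Read 'b': t→{w, y}, u→{u}, v→{t, u}, w→{u}, x→∅, y→{u, v, w}; now {t, u, v, w, y}.
Read 'a': t→{t, u, v, y}, u→∅, v→{y}, w→{v, w, x}, y→∅; now {t, u, v, w, x, y}.
That set has 6 states.

6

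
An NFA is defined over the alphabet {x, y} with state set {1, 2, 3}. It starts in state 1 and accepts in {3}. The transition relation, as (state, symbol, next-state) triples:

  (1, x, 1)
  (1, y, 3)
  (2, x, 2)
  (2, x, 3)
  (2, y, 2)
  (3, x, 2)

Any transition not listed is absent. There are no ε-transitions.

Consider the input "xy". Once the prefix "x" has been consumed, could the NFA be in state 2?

Start in {1}.
Read 'x': 1→{1}; now {1}.
State 2 is not in {1}.

No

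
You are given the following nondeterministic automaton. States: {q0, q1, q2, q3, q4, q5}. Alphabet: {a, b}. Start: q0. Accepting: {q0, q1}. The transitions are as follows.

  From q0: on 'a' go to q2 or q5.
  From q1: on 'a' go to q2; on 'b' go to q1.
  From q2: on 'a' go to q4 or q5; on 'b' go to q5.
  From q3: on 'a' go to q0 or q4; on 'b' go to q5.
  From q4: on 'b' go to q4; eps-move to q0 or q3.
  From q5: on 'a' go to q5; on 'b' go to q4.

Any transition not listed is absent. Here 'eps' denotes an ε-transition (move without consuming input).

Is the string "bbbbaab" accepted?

Start in {q0}.
Read 'b': {q0} → ∅.
The set is empty and remains empty for the remaining 6 symbols.
The final set ∅ contains no accepting state.

No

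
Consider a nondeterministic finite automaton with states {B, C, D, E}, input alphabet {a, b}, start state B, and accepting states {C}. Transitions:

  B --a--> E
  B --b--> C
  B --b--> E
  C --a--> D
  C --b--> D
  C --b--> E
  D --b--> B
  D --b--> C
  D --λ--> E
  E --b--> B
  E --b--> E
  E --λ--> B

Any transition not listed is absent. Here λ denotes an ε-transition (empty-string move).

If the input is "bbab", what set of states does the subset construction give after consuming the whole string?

{B, C, E}

Start in {B}.
Read 'b': {B} → {B, C, E}.
Read 'b': {B, C, E} → {B, C, D, E}.
Read 'a': {B, C, D, E} → {B, D, E}.
Read 'b': {B, D, E} → {B, C, E}.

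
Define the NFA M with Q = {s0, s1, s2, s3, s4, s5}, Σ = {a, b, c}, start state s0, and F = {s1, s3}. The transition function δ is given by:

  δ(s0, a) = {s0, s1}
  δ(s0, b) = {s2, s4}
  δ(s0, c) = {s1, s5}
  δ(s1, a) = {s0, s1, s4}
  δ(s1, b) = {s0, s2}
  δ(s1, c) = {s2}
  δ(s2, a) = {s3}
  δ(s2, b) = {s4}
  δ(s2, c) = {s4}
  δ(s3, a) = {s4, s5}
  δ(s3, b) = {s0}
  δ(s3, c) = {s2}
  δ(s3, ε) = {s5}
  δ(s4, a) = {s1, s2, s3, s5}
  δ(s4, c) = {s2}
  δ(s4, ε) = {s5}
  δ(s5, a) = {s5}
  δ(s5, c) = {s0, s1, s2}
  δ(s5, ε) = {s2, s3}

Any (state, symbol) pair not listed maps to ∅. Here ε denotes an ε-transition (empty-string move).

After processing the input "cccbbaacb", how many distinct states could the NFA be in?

5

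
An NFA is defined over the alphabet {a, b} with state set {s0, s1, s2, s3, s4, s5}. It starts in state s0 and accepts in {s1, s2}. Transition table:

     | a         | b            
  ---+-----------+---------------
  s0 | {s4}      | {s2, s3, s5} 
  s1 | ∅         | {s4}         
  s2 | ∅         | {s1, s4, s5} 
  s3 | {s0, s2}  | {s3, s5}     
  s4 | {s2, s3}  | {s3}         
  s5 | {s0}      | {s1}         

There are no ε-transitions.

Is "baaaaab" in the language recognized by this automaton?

Start in {s0}.
Read 'b': {s0} → {s2, s3, s5}.
Read 'a': {s2, s3, s5} → {s0, s2}.
Read 'a': {s0, s2} → {s4}.
Read 'a': {s4} → {s2, s3}.
Read 'a': {s2, s3} → {s0, s2}.
Read 'a': {s0, s2} → {s4}.
Read 'b': {s4} → {s3}.
The final set {s3} contains no accepting state.

No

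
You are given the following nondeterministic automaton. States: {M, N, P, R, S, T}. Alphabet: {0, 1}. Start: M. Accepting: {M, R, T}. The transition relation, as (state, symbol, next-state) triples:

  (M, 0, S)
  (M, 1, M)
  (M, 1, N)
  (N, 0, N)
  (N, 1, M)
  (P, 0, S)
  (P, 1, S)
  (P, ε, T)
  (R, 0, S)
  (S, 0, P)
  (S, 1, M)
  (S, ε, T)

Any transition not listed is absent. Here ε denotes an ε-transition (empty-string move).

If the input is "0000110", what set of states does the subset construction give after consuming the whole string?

Start in {M}.
Read '0': M→{S}; union {S}; ε-closure = {S, T}.
Read '0': S→{P}, T→∅; union {P}; ε-closure = {P, T}.
Read '0': P→{S}, T→∅; union {S}; ε-closure = {S, T}.
Read '0': S→{P}, T→∅; union {P}; ε-closure = {P, T}.
Read '1': P→{S}, T→∅; union {S}; ε-closure = {S, T}.
Read '1': S→{M}, T→∅; now {M}.
Read '0': M→{S}; union {S}; ε-closure = {S, T}.

{S, T}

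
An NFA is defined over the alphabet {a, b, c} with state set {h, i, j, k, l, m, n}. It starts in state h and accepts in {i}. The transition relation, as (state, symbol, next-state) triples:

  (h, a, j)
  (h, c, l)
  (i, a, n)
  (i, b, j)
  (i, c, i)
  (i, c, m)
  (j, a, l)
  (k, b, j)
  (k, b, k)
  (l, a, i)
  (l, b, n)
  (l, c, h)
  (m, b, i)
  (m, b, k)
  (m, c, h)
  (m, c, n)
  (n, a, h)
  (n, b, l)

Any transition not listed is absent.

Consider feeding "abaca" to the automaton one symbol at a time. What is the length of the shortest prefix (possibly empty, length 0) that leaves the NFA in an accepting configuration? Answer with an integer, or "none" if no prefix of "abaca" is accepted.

none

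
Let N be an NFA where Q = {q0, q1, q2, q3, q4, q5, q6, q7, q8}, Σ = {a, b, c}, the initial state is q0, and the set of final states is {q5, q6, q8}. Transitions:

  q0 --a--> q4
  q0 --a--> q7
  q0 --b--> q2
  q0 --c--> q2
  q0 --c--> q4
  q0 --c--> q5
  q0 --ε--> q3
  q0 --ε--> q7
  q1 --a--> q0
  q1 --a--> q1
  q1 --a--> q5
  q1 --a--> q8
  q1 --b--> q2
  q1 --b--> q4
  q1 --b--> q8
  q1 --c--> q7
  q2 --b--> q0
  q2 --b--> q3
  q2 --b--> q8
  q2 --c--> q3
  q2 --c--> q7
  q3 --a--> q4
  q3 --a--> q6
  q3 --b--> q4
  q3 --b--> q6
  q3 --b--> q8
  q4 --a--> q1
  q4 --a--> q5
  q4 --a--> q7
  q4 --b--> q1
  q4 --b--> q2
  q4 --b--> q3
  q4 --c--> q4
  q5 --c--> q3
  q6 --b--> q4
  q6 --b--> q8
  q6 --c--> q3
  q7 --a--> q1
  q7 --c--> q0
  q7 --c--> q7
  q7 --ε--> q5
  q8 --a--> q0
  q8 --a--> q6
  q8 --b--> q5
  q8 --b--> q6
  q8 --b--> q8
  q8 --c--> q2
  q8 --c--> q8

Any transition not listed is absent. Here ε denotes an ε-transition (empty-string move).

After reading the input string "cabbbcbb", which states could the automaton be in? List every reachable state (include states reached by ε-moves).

{q0, q1, q2, q3, q4, q5, q6, q7, q8}

Start: ε-closure({q0}) = {q0, q3, q5, q7}.
Read 'c': {q0, q3, q5, q7} → {q0, q2, q3, q4, q5, q7}.
Read 'a': {q0, q2, q3, q4, q5, q7} → {q1, q4, q5, q6, q7}.
Read 'b': {q1, q4, q5, q6, q7} → {q1, q2, q3, q4, q8}.
Read 'b': {q1, q2, q3, q4, q8} → {q0, q1, q2, q3, q4, q5, q6, q7, q8}.
Read 'b': {q0, q1, q2, q3, q4, q5, q6, q7, q8} → {q0, q1, q2, q3, q4, q5, q6, q7, q8}.
Read 'c': {q0, q1, q2, q3, q4, q5, q6, q7, q8} → {q0, q2, q3, q4, q5, q7, q8}.
Read 'b': {q0, q2, q3, q4, q5, q7, q8} → {q0, q1, q2, q3, q4, q5, q6, q7, q8}.
Read 'b': {q0, q1, q2, q3, q4, q5, q6, q7, q8} → {q0, q1, q2, q3, q4, q5, q6, q7, q8}.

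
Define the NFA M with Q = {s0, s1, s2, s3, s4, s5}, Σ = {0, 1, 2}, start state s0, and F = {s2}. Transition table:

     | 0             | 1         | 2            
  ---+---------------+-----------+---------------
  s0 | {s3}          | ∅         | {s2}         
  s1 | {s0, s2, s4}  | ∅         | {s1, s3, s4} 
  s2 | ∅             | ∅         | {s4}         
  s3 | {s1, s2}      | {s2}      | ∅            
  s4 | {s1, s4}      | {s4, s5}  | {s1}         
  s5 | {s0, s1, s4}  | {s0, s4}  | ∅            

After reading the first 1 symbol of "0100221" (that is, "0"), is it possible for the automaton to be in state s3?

Yes

Start in {s0}.
Read '0': s0→{s3}; now {s3}.
State s3 is in {s3}.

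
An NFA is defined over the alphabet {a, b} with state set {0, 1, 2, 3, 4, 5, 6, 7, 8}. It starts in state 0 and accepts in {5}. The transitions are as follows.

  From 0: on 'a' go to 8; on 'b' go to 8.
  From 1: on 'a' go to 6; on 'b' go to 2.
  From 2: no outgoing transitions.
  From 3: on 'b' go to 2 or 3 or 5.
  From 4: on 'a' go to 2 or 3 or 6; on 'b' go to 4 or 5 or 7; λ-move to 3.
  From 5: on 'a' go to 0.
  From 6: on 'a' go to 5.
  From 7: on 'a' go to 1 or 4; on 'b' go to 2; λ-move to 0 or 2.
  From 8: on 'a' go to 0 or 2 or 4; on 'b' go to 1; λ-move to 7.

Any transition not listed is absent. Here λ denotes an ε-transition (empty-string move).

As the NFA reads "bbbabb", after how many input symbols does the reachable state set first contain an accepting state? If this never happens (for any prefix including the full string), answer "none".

5

Start in {0}.
Read 'b': 0→{8}; union {8}; ε-closure = {0, 2, 7, 8}.
Read 'b': 0→{8}, 2→∅, 7→{2}, 8→{1}; union {1, 2, 8}; ε-closure = {0, 1, 2, 7, 8}.
Read 'b': 0→{8}, 1→{2}, 2→∅, 7→{2}, 8→{1}; union {1, 2, 8}; ε-closure = {0, 1, 2, 7, 8}.
Read 'a': 0→{8}, 1→{6}, 2→∅, 7→{1, 4}, 8→{0, 2, 4}; union {0, 1, 2, 4, 6, 8}; ε-closure = {0, 1, 2, 3, 4, 6, 7, 8}.
Read 'b': 0→{8}, 1→{2}, 2→∅, 3→{2, 3, 5}, 4→{4, 5, 7}, 6→∅, 7→{2}, 8→{1}; union {1, 2, 3, 4, 5, 7, 8}; ε-closure = {0, 1, 2, 3, 4, 5, 7, 8}.
None of the earlier sets intersect F, but {0, 1, 2, 3, 4, 5, 7, 8} does.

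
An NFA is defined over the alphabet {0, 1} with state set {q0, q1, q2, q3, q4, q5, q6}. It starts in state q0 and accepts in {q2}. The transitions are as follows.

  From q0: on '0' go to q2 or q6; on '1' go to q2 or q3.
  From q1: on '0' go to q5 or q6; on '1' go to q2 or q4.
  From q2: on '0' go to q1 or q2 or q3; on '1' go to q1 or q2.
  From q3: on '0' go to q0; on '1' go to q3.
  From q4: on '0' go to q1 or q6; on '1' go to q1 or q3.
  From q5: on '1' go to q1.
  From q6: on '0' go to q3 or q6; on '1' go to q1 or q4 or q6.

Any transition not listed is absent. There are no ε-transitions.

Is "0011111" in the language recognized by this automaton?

Start in {q0}.
Read '0': q0→{q2, q6}; now {q2, q6}.
Read '0': q2→{q1, q2, q3}, q6→{q3, q6}; now {q1, q2, q3, q6}.
Read '1': q1→{q2, q4}, q2→{q1, q2}, q3→{q3}, q6→{q1, q4, q6}; now {q1, q2, q3, q4, q6}.
Read '1': q1→{q2, q4}, q2→{q1, q2}, q3→{q3}, q4→{q1, q3}, q6→{q1, q4, q6}; now {q1, q2, q3, q4, q6}.
Read '1': q1→{q2, q4}, q2→{q1, q2}, q3→{q3}, q4→{q1, q3}, q6→{q1, q4, q6}; now {q1, q2, q3, q4, q6}.
Read '1': q1→{q2, q4}, q2→{q1, q2}, q3→{q3}, q4→{q1, q3}, q6→{q1, q4, q6}; now {q1, q2, q3, q4, q6}.
Read '1': q1→{q2, q4}, q2→{q1, q2}, q3→{q3}, q4→{q1, q3}, q6→{q1, q4, q6}; now {q1, q2, q3, q4, q6}.
The final set {q1, q2, q3, q4, q6} contains the accepting state q2.

Yes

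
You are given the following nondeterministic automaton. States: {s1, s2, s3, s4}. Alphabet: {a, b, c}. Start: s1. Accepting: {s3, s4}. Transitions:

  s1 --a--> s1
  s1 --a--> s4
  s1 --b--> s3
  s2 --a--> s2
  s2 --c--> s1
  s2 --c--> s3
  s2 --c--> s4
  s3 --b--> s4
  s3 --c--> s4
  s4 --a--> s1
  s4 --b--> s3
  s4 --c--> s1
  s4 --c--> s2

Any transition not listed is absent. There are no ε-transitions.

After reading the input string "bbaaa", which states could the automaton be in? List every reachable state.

{s1, s4}

Start in {s1}.
Read 'b': {s1} → {s3}.
Read 'b': {s3} → {s4}.
Read 'a': {s4} → {s1}.
Read 'a': {s1} → {s1, s4}.
Read 'a': {s1, s4} → {s1, s4}.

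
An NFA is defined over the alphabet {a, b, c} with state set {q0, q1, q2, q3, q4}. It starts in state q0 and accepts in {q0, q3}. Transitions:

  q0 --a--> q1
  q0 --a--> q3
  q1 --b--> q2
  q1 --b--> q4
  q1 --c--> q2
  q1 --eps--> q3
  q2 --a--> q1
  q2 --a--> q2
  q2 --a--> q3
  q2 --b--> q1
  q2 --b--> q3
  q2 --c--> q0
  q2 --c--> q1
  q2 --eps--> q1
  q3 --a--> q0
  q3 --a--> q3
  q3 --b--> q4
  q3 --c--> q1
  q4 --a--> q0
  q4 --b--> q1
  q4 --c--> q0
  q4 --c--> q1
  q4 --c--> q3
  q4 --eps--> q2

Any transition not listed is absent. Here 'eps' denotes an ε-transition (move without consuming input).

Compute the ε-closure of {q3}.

{q3}

Begin with {q3}.
No ε-moves leave this set, so the closure equals the set itself.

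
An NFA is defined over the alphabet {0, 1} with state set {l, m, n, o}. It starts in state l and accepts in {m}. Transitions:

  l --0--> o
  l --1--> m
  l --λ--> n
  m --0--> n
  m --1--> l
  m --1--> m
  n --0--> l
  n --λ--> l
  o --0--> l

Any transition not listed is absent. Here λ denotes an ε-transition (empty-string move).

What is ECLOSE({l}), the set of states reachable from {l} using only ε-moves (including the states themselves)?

Begin with {l}.
ε-move l → n; add n.

{l, n}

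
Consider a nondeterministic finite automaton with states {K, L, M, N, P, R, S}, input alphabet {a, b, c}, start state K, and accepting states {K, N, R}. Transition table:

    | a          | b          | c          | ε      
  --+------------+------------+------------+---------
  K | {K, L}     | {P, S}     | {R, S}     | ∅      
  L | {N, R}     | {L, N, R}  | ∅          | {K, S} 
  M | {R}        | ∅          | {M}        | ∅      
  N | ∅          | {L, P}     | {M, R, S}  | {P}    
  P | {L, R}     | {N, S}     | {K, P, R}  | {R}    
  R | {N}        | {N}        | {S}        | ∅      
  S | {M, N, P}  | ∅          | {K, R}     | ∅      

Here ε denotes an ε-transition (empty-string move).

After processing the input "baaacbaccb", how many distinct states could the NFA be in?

4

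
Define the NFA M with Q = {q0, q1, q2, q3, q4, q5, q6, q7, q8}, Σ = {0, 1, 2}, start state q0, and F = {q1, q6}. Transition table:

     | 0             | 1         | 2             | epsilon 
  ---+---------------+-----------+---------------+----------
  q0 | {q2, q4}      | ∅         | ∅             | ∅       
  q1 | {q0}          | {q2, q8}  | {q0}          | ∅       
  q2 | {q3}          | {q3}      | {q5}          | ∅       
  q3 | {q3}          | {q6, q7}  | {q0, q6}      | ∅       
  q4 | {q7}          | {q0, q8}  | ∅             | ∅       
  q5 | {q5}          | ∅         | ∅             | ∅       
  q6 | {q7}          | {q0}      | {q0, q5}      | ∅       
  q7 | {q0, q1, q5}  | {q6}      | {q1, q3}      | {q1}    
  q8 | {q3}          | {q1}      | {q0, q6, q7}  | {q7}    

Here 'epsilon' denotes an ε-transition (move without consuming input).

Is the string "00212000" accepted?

Start in {q0}.
Read '0': q0→{q2, q4}; now {q2, q4}.
Read '0': q2→{q3}, q4→{q7}; union {q3, q7}; ε-closure = {q1, q3, q7}.
Read '2': q1→{q0}, q3→{q0, q6}, q7→{q1, q3}; now {q0, q1, q3, q6}.
Read '1': q0→∅, q1→{q2, q8}, q3→{q6, q7}, q6→{q0}; union {q0, q2, q6, q7, q8}; ε-closure = {q0, q1, q2, q6, q7, q8}.
Read '2': q0→∅, q1→{q0}, q2→{q5}, q6→{q0, q5}, q7→{q1, q3}, q8→{q0, q6, q7}; now {q0, q1, q3, q5, q6, q7}.
Read '0': q0→{q2, q4}, q1→{q0}, q3→{q3}, q5→{q5}, q6→{q7}, q7→{q0, q1, q5}; now {q0, q1, q2, q3, q4, q5, q7}.
Read '0': q0→{q2, q4}, q1→{q0}, q2→{q3}, q3→{q3}, q4→{q7}, q5→{q5}, q7→{q0, q1, q5}; now {q0, q1, q2, q3, q4, q5, q7}.
Read '0': q0→{q2, q4}, q1→{q0}, q2→{q3}, q3→{q3}, q4→{q7}, q5→{q5}, q7→{q0, q1, q5}; now {q0, q1, q2, q3, q4, q5, q7}.
The final set {q0, q1, q2, q3, q4, q5, q7} contains the accepting state q1.

Yes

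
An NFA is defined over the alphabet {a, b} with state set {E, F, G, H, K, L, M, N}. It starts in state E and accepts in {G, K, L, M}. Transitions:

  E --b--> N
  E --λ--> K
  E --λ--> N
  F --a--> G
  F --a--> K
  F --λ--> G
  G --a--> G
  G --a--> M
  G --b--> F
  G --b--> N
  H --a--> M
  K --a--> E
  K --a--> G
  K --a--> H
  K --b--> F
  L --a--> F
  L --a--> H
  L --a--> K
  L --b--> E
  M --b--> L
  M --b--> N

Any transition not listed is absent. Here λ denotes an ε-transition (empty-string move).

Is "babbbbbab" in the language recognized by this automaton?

Start: ε-closure({E}) = {E, K, N}.
Read 'b': E→{N}, K→{F}, N→∅; union {F, N}; ε-closure = {F, G, N}.
Read 'a': F→{G, K}, G→{G, M}, N→∅; now {G, K, M}.
Read 'b': G→{F, N}, K→{F}, M→{L, N}; union {F, L, N}; ε-closure = {F, G, L, N}.
Read 'b': F→∅, G→{F, N}, L→{E}, N→∅; union {E, F, N}; ε-closure = {E, F, G, K, N}.
Read 'b': E→{N}, F→∅, G→{F, N}, K→{F}, N→∅; union {F, N}; ε-closure = {F, G, N}.
Read 'b': F→∅, G→{F, N}, N→∅; union {F, N}; ε-closure = {F, G, N}.
Read 'b': F→∅, G→{F, N}, N→∅; union {F, N}; ε-closure = {F, G, N}.
Read 'a': F→{G, K}, G→{G, M}, N→∅; now {G, K, M}.
Read 'b': G→{F, N}, K→{F}, M→{L, N}; union {F, L, N}; ε-closure = {F, G, L, N}.
The final set {F, G, L, N} contains the accepting states G, L.

Yes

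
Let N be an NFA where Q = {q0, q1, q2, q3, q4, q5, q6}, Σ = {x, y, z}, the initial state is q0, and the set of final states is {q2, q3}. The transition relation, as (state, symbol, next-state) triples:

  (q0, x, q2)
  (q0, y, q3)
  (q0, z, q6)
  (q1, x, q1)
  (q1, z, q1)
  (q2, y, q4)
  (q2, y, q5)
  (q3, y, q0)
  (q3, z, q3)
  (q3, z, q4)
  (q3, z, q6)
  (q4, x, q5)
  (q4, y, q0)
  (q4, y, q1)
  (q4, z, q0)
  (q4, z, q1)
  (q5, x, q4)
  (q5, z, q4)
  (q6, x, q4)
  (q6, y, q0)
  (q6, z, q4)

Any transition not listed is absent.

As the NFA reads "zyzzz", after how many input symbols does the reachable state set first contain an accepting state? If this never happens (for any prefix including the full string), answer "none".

none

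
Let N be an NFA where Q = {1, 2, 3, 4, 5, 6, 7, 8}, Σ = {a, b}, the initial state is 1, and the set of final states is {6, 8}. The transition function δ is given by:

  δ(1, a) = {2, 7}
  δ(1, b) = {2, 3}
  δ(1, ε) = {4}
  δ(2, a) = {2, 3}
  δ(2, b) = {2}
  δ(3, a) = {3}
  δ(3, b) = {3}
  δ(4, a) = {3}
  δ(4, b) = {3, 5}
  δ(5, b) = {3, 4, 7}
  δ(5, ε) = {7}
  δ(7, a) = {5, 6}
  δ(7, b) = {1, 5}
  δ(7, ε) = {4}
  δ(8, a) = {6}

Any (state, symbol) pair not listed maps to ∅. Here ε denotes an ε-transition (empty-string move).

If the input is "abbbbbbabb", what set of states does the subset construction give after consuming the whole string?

Start: ε-closure({1}) = {1, 4}.
Read 'a': 1→{2, 7}, 4→{3}; union {2, 3, 7}; ε-closure = {2, 3, 4, 7}.
Read 'b': 2→{2}, 3→{3}, 4→{3, 5}, 7→{1, 5}; union {1, 2, 3, 5}; ε-closure = {1, 2, 3, 4, 5, 7}.
Read 'b': 1→{2, 3}, 2→{2}, 3→{3}, 4→{3, 5}, 5→{3, 4, 7}, 7→{1, 5}; now {1, 2, 3, 4, 5, 7}.
Read 'b': 1→{2, 3}, 2→{2}, 3→{3}, 4→{3, 5}, 5→{3, 4, 7}, 7→{1, 5}; now {1, 2, 3, 4, 5, 7}.
Read 'b': 1→{2, 3}, 2→{2}, 3→{3}, 4→{3, 5}, 5→{3, 4, 7}, 7→{1, 5}; now {1, 2, 3, 4, 5, 7}.
Read 'b': 1→{2, 3}, 2→{2}, 3→{3}, 4→{3, 5}, 5→{3, 4, 7}, 7→{1, 5}; now {1, 2, 3, 4, 5, 7}.
Read 'b': 1→{2, 3}, 2→{2}, 3→{3}, 4→{3, 5}, 5→{3, 4, 7}, 7→{1, 5}; now {1, 2, 3, 4, 5, 7}.
Read 'a': 1→{2, 7}, 2→{2, 3}, 3→{3}, 4→{3}, 5→∅, 7→{5, 6}; union {2, 3, 5, 6, 7}; ε-closure = {2, 3, 4, 5, 6, 7}.
Read 'b': 2→{2}, 3→{3}, 4→{3, 5}, 5→{3, 4, 7}, 6→∅, 7→{1, 5}; now {1, 2, 3, 4, 5, 7}.
Read 'b': 1→{2, 3}, 2→{2}, 3→{3}, 4→{3, 5}, 5→{3, 4, 7}, 7→{1, 5}; now {1, 2, 3, 4, 5, 7}.

{1, 2, 3, 4, 5, 7}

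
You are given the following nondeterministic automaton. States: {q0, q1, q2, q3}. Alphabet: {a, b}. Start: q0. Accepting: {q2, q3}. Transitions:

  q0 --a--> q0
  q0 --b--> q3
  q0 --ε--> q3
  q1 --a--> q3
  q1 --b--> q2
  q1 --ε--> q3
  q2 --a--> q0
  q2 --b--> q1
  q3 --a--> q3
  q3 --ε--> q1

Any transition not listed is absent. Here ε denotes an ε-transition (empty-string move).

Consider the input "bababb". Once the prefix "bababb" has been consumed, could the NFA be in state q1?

Yes

Start: ε-closure({q0}) = {q0, q1, q3}.
Read 'b': q0→{q3}, q1→{q2}, q3→∅; union {q2, q3}; ε-closure = {q1, q2, q3}.
Read 'a': q1→{q3}, q2→{q0}, q3→{q3}; union {q0, q3}; ε-closure = {q0, q1, q3}.
Read 'b': q0→{q3}, q1→{q2}, q3→∅; union {q2, q3}; ε-closure = {q1, q2, q3}.
Read 'a': q1→{q3}, q2→{q0}, q3→{q3}; union {q0, q3}; ε-closure = {q0, q1, q3}.
Read 'b': q0→{q3}, q1→{q2}, q3→∅; union {q2, q3}; ε-closure = {q1, q2, q3}.
Read 'b': q1→{q2}, q2→{q1}, q3→∅; union {q1, q2}; ε-closure = {q1, q2, q3}.
State q1 is in {q1, q2, q3}.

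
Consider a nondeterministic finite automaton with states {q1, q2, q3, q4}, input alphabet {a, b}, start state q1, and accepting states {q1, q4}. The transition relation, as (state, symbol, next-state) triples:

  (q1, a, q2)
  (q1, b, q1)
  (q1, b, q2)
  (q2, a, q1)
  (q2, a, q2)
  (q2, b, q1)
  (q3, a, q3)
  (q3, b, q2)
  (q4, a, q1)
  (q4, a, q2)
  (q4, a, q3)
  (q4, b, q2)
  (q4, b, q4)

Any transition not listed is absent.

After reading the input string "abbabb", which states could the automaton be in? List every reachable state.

{q1, q2}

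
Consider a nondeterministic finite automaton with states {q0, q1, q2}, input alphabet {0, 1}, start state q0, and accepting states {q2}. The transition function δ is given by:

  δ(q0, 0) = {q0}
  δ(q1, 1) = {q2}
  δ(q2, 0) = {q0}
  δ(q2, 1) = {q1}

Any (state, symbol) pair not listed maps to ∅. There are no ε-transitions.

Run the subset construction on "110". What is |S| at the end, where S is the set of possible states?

Start in {q0}.
Read '1': q0→∅; now ∅.
The set is empty and remains empty for the remaining 2 symbols.
That set has 0 states.

0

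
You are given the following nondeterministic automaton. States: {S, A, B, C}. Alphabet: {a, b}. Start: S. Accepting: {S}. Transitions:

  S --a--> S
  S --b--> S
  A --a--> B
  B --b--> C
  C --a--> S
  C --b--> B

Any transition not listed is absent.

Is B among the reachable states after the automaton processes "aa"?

No

Start in {S}.
Read 'a': {S} → {S}.
Read 'a': {S} → {S}.
State B is not in {S}.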